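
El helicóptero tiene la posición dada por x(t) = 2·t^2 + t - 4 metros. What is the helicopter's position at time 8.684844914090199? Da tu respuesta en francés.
Nous avons la position x(t) = 2·t^2 + t - 4. En substituant t = 8.684844914090199: x(8.684844914090199) = 155.537907277687.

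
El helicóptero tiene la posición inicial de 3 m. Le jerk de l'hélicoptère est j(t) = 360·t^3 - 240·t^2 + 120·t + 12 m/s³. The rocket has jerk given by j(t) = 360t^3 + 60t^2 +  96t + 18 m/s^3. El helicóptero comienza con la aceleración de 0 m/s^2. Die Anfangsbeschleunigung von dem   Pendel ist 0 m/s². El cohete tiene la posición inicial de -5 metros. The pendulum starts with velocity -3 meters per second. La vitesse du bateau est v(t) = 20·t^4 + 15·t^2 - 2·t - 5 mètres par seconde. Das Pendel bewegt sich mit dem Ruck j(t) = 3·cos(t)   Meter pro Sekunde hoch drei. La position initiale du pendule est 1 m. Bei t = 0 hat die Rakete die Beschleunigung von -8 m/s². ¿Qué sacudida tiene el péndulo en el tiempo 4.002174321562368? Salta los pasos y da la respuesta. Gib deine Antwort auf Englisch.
The jerk at t = 4.002174321562368 is j = -1.95598963520925.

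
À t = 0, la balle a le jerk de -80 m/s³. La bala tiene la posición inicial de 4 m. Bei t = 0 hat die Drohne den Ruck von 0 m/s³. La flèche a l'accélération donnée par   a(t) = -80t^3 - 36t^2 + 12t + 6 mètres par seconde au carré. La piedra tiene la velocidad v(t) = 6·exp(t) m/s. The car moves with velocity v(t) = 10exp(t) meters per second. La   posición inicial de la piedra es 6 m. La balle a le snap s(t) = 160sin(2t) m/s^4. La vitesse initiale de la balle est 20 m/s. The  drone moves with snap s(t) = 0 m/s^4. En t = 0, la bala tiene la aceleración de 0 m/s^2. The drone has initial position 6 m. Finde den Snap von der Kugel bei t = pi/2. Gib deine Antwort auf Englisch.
We have snap s(t) = 160·sin(2·t). Substituting t = pi/2: s(pi/2) = 0.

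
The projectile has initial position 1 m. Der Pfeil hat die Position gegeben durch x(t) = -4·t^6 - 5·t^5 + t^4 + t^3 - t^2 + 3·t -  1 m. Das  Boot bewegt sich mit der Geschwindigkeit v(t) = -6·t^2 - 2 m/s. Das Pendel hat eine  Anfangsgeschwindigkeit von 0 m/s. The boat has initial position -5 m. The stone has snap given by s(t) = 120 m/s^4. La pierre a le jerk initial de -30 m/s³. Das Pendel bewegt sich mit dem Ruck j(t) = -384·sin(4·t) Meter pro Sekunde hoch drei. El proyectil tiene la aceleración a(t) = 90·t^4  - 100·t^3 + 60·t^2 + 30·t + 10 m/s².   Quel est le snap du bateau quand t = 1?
En partant de la vitesse v(t) = -6·t^2 - 2, nous prenons 3 dérivées. En prenant d/dt de v(t), nous trouvons a(t) = -12·t. La dérivée de l'accélération donne le jerk: j(t) = -12. En prenant d/dt de j(t), nous trouvons s(t) = 0. En utilisant s(t) = 0 et en substituant t = 1, nous trouvons s = 0.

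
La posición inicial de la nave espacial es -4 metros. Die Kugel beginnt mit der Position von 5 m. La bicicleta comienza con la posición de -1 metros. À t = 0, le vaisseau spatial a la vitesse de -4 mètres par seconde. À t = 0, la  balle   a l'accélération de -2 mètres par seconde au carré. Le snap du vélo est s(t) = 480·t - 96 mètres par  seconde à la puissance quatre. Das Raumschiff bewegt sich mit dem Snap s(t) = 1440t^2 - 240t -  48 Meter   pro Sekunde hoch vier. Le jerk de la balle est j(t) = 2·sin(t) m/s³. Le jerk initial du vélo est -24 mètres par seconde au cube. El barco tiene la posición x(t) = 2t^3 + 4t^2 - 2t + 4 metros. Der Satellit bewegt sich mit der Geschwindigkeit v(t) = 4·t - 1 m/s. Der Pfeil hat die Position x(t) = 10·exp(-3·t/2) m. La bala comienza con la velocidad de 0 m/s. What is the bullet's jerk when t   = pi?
Using j(t) = 2·sin(t) and substituting t = pi, we find j = 0.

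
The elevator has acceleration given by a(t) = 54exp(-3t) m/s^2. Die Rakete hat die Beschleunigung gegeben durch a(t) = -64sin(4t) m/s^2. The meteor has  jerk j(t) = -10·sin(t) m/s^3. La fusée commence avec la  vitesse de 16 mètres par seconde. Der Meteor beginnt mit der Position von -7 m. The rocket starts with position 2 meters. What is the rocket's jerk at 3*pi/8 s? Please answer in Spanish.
Para resolver esto, necesitamos tomar 1 derivada de nuestra ecuación de la aceleración a(t) = -64·sin(4·t). La derivada de la aceleración da la sacudida: j(t) = -256·cos(4·t). Usando j(t) = -256·cos(4·t) y sustituyendo t = 3*pi/8, encontramos j = 0.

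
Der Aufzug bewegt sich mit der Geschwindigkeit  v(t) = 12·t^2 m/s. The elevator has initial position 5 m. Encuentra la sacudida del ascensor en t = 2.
Para resolver esto, necesitamos tomar 2 derivadas de nuestra ecuación de la velocidad v(t) = 12·t^2. La derivada de la velocidad da la aceleración: a(t) = 24·t. Tomando d/dt de a(t), encontramos j(t) = 24. Usando j(t) = 24 y sustituyendo t = 2, encontramos j = 24.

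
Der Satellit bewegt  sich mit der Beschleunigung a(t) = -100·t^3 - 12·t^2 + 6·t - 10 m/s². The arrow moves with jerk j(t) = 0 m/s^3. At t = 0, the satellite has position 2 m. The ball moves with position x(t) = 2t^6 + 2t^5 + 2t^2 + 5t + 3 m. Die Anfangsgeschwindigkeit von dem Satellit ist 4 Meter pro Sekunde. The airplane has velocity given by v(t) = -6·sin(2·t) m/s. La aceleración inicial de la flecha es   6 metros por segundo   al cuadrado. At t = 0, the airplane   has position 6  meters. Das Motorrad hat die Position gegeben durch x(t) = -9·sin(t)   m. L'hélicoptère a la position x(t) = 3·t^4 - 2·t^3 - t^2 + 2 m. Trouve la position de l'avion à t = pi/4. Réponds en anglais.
We must find the antiderivative of our velocity equation v(t) = -6·sin(2·t) 1 time. Finding the integral of v(t) and using x(0) = 6: x(t) = 3·cos(2·t) + 3. Using x(t) = 3·cos(2·t) + 3 and substituting t = pi/4, we find x = 3.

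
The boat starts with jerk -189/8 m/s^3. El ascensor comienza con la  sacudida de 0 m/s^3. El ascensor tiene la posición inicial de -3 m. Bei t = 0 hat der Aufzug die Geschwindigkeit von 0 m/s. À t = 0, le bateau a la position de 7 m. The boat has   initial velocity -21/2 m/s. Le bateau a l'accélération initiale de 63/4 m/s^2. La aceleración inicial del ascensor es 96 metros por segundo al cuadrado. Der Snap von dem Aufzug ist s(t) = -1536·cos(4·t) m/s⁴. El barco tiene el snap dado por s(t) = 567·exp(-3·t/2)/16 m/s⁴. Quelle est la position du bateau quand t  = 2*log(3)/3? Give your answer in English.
Starting from snap s(t) = 567·exp(-3·t/2)/16, we take 4 integrals. Taking ∫s(t)dt and applying j(0) = -189/8, we find j(t) = -189·exp(-3·t/2)/8. Taking ∫j(t)dt and applying a(0) = 63/4, we find a(t) = 63·exp(-3·t/2)/4. Taking ∫a(t)dt and applying v(0) = -21/2, we find v(t) = -21·exp(-3·t/2)/2. The integral of velocity is position. Using x(0) = 7, we get x(t) = 7·exp(-3·t/2). Using x(t) = 7·exp(-3·t/2) and substituting t = 2*log(3)/3, we find x = 7/3.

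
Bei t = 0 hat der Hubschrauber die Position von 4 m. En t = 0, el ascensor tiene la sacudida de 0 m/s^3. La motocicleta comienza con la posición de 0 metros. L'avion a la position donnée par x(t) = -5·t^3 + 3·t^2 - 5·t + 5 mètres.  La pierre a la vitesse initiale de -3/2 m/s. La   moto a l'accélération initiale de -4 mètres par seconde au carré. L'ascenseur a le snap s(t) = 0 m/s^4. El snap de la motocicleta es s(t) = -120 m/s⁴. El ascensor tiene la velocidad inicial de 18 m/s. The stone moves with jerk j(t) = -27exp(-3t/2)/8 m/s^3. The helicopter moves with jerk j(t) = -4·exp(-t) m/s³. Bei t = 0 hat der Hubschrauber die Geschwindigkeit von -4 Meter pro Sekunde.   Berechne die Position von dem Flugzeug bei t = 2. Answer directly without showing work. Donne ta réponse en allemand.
x(2) = -33.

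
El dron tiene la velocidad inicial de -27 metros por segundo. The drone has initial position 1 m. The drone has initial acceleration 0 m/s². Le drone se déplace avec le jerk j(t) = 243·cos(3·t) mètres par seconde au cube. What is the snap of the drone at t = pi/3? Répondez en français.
En partant du jerk j(t) = 243·cos(3·t), nous prenons 1 dérivée. En dérivant le jerk, nous obtenons le snap: s(t) = -729·sin(3·t). En utilisant s(t) = -729·sin(3·t) et en substituant t = pi/3, nous trouvons s = 0.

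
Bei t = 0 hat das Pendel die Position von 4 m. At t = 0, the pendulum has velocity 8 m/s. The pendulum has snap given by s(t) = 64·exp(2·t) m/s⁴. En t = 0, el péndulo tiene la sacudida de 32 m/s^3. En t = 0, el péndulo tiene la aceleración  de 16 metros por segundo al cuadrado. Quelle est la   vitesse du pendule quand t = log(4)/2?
Nous devons intégrer notre équation du snap s(t) = 64·exp(2·t) 3 fois. En intégrant le snap et en utilisant la condition initiale j(0) = 32, nous obtenons j(t) = 32·exp(2·t). La primitive du jerk, avec a(0) = 16, donne l'accélération: a(t) = 16·exp(2·t). L'intégrale de l'accélération est la vitesse. En utilisant v(0) = 8, nous obtenons v(t) = 8·exp(2·t). En utilisant v(t) = 8·exp(2·t) et en substituant t = log(4)/2, nous trouvons v = 32.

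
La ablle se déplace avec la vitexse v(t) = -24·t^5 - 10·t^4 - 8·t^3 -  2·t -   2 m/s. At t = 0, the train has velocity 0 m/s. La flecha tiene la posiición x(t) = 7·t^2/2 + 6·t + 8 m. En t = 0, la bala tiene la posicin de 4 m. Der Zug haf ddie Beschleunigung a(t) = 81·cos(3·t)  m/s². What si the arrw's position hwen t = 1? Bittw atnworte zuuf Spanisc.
Usando x(t) = 7·t^2/2 + 6·t + 8 y sustituyendo t = 1, encontramos x = 35/2.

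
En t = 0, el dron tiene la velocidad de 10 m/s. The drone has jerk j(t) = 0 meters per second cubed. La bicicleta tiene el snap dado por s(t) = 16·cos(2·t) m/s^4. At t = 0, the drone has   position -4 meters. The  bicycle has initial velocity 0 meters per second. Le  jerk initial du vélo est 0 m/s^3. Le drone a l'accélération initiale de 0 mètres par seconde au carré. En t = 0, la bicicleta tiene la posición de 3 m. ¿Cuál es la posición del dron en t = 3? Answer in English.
To solve this, we need to take 3 antiderivatives of our jerk equation j(t) = 0. The integral of jerk, with a(0) = 0, gives acceleration: a(t) = 0. The antiderivative of acceleration is velocity. Using v(0) = 10, we get v(t) = 10. Finding the antiderivative of v(t) and using x(0) = -4: x(t) = 10·t - 4. Using x(t) = 10·t - 4 and substituting t = 3, we find x = 26.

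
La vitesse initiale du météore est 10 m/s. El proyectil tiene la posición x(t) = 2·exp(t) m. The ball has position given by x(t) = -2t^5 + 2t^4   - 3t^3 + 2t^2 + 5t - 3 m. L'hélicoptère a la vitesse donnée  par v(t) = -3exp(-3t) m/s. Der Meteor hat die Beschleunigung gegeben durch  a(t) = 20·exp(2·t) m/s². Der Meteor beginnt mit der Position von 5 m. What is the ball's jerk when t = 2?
To solve this, we need to take 3 derivatives of our position equation x(t) = -2·t^5 + 2·t^4 - 3·t^3 + 2·t^2 + 5·t - 3. The derivative of position gives velocity: v(t) = -10·t^4 + 8·t^3 - 9·t^2 + 4·t + 5. Differentiating velocity, we get acceleration: a(t) = -40·t^3 + 24·t^2 - 18·t + 4. Taking d/dt of a(t), we find j(t) = -120·t^2 + 48·t - 18. Using j(t) = -120·t^2 + 48·t - 18 and substituting t = 2, we find j = -402.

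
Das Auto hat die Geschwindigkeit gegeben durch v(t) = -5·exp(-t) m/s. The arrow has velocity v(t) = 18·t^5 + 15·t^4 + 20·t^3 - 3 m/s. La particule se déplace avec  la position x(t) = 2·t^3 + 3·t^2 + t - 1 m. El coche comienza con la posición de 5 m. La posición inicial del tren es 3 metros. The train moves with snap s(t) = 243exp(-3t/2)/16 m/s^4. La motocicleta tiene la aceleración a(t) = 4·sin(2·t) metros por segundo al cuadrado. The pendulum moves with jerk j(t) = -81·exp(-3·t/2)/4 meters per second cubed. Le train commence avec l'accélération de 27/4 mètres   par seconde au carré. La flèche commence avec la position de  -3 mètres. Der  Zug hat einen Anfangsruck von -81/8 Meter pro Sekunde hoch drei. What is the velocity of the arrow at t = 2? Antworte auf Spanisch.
Tenemos la velocidad v(t) = 18·t^5 + 15·t^4 + 20·t^3 - 3. Sustituyendo t = 2: v(2) = 973.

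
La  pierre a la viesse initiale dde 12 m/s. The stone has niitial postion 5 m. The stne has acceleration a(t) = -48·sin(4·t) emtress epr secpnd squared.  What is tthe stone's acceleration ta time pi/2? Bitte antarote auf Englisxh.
From the given acceleration equation a(t) = -48·sin(4·t), we substitute t = pi/2 to get a = 0.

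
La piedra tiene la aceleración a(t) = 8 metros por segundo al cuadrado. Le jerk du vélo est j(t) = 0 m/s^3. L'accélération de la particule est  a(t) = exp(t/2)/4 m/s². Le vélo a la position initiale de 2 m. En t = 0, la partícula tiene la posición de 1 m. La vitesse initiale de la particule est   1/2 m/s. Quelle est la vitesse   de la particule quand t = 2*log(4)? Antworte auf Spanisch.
Para resolver esto, necesitamos tomar 1 antiderivada de nuestra ecuación de la aceleración a(t) = exp(t/2)/4. Integrando la aceleración y usando la condición inicial v(0) = 1/2, obtenemos v(t) = exp(t/2)/2. De la ecuación de la velocidad v(t) = exp(t/2)/2, sustituimos t = 2*log(4) para obtener v = 2.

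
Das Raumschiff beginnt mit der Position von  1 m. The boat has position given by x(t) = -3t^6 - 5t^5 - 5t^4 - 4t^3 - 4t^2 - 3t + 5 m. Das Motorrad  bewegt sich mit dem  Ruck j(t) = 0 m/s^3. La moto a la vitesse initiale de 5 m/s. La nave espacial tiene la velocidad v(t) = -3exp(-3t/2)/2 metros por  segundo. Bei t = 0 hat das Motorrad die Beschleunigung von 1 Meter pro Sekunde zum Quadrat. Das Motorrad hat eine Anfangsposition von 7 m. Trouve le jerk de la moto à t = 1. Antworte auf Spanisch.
Tenemos la sacudida j(t) = 0. Sustituyendo t = 1: j(1) = 0.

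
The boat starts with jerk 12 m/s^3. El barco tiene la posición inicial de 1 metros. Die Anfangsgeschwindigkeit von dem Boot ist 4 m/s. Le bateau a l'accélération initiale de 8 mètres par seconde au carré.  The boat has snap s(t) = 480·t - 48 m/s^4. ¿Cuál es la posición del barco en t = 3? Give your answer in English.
We need to integrate our snap equation s(t) = 480·t - 48 4 times. The integral of snap is jerk. Using j(0) = 12, we get j(t) = 240·t^2 - 48·t + 12. The antiderivative of jerk is acceleration. Using a(0) = 8, we get a(t) = 80·t^3 - 24·t^2 + 12·t + 8. Finding the integral of a(t) and using v(0) = 4: v(t) = 20·t^4 - 8·t^3 + 6·t^2 + 8·t + 4. Taking ∫v(t)dt and applying x(0) = 1, we find x(t) = 4·t^5 - 2·t^4 + 2·t^3 + 4·t^2 + 4·t + 1. From the given position equation x(t) = 4·t^5 - 2·t^4 + 2·t^3 + 4·t^2 + 4·t + 1, we substitute t = 3 to get x = 913.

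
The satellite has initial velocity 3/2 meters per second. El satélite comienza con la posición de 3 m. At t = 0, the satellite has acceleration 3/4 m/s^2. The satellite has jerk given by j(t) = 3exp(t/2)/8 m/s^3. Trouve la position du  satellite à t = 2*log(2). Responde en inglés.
To find the answer, we compute 3 integrals of j(t) = 3·exp(t/2)/8. Taking ∫j(t)dt and applying a(0) = 3/4, we find a(t) = 3·exp(t/2)/4. The integral of acceleration, with v(0) = 3/2, gives velocity: v(t) = 3·exp(t/2)/2. Finding the antiderivative of v(t) and using x(0) = 3: x(t) = 3·exp(t/2). Using x(t) = 3·exp(t/2) and substituting t = 2*log(2), we find x = 6.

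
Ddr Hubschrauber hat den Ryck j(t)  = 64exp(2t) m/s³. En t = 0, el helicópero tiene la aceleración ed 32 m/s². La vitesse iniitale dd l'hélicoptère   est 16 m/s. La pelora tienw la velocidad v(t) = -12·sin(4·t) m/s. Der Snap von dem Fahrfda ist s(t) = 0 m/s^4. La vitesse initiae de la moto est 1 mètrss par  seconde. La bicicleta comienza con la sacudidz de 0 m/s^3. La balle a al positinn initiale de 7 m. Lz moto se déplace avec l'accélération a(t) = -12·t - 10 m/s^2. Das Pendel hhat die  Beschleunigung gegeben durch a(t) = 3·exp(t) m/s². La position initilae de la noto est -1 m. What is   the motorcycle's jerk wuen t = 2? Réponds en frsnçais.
En partant de l'accélération a(t) = -12·t - 10, nous prenons 1 dérivée. En dérivant l'accélération, nous obtenons le jerk: j(t) = -12. De l'équation du jerk j(t) = -12, nous substituons t = 2 pour obtenir j = -12.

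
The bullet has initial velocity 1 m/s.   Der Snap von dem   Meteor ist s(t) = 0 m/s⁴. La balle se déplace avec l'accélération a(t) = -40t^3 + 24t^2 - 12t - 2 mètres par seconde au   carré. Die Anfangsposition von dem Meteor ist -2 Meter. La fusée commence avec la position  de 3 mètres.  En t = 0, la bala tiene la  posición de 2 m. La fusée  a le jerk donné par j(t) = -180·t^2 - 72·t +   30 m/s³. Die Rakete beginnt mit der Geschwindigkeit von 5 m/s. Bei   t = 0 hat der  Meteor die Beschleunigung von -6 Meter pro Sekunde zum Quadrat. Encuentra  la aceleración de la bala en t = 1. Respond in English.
We have acceleration a(t) = -40·t^3 + 24·t^2 - 12·t - 2. Substituting t = 1: a(1) = -30.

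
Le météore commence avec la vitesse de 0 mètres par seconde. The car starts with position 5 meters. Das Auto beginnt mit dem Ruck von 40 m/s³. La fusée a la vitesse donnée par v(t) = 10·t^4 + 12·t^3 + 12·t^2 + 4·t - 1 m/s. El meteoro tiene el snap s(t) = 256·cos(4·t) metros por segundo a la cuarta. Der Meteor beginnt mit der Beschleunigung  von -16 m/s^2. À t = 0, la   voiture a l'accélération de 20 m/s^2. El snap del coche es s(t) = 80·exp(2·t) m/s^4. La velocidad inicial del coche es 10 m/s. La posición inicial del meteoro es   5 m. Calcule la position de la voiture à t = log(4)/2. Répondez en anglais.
To solve this, we need to take 4 integrals of our snap equation s(t) = 80·exp(2·t). Integrating snap and using the initial condition j(0) = 40, we get j(t) = 40·exp(2·t). The integral of jerk is acceleration. Using a(0) = 20, we get a(t) = 20·exp(2·t). Finding the integral of a(t) and using v(0) = 10: v(t) = 10·exp(2·t). Integrating velocity and using the initial condition x(0) = 5, we get x(t) = 5·exp(2·t). We have position x(t) = 5·exp(2·t). Substituting t = log(4)/2: x(log(4)/2) = 20.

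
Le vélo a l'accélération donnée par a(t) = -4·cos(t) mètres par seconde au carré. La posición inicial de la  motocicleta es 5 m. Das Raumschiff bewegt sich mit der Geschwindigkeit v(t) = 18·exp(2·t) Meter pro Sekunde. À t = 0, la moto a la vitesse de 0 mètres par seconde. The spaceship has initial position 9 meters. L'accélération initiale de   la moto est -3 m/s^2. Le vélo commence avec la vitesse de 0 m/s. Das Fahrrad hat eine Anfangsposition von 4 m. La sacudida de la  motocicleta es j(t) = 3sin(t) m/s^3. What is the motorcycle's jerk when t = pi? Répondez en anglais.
Using j(t) = 3·sin(t) and substituting t = pi, we find j = 0.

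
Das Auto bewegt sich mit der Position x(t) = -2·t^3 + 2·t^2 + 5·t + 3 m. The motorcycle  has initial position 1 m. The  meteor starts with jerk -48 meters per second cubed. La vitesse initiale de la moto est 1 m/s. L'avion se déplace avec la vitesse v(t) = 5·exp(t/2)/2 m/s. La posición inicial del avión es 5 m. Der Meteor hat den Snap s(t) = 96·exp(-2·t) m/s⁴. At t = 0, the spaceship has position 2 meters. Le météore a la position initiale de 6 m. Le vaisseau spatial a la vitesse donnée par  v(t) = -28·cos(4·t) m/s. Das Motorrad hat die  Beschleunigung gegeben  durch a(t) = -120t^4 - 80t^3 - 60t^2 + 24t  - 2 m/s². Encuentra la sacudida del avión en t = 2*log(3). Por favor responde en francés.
En partant de la vitesse v(t) = 5·exp(t/2)/2, nous prenons 2 dérivées. En prenant d/dt de v(t), nous trouvons a(t) = 5·exp(t/2)/4. En prenant d/dt de a(t), nous trouvons j(t) = 5·exp(t/2)/8. De l'équation du jerk j(t) = 5·exp(t/2)/8, nous substituons t = 2*log(3) pour obtenir j = 15/8.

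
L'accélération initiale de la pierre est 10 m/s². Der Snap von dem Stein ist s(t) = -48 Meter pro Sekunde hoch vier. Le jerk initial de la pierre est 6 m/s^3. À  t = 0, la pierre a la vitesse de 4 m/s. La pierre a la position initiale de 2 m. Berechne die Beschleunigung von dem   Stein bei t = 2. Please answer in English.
We need to integrate our snap equation s(t) = -48 2 times. Taking ∫s(t)dt and applying j(0) = 6, we find j(t) = 6 - 48·t. Taking ∫j(t)dt and applying a(0) = 10, we find a(t) = -24·t^2 + 6·t + 10. We have acceleration a(t) = -24·t^2 + 6·t + 10. Substituting t = 2: a(2) = -74.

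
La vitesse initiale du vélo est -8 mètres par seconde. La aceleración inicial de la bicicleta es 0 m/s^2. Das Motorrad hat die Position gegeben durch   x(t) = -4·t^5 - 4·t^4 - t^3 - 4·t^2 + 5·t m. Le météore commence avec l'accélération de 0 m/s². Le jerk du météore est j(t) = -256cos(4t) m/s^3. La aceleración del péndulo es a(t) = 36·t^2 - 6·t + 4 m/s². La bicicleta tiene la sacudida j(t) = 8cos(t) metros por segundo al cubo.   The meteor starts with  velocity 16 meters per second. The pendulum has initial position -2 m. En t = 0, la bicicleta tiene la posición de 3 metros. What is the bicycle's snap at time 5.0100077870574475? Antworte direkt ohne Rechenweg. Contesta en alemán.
Der Snap bei t = 5.0100077870574475 ist s = 7.64829976630482.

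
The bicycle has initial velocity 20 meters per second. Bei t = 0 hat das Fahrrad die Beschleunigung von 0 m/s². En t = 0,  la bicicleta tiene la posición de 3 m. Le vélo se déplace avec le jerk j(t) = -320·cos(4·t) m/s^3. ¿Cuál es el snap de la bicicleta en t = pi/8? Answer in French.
Pour résoudre ceci, nous devons prendre 1 dérivée de notre équation du jerk j(t) = -320·cos(4·t). En prenant d/dt de j(t), nous trouvons s(t) = 1280·sin(4·t). En utilisant s(t) = 1280·sin(4·t) et en substituant t = pi/8, nous trouvons s = 1280.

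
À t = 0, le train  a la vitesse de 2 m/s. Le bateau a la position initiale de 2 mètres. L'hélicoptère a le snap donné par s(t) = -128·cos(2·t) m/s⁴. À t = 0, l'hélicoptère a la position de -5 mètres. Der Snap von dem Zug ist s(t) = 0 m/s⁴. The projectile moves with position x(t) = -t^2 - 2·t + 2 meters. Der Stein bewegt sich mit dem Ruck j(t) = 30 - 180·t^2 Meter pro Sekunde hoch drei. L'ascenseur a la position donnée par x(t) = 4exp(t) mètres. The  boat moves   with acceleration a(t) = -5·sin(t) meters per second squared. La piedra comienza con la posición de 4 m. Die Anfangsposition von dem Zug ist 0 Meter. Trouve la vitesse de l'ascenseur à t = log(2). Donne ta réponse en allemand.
Wir müssen unsere Gleichung für die Position x(t) = 4·exp(t) 1-mal ableiten. Mit d/dt von x(t) finden wir v(t) = 4·exp(t). Aus der Gleichung für die Geschwindigkeit v(t) = 4·exp(t), setzen wir t = log(2) ein und erhalten v = 8.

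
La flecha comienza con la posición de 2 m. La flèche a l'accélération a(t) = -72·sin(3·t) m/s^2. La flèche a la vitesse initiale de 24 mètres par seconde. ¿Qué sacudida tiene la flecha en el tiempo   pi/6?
Debemos derivar nuestra ecuación de la aceleración a(t) = -72·sin(3·t) 1 vez. Tomando d/dt de a(t), encontramos j(t) = -216·cos(3·t). Usando j(t) = -216·cos(3·t) y sustituyendo t = pi/6, encontramos j = 0.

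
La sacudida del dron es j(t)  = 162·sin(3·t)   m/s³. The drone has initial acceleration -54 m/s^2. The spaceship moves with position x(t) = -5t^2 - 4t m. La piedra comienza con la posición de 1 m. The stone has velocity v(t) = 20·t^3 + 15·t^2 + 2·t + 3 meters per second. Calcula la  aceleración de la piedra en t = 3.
Para resolver esto, necesitamos tomar 1 derivada de nuestra ecuación de la velocidad v(t) = 20·t^3 + 15·t^2 + 2·t + 3. Tomando d/dt de v(t), encontramos a(t) = 60·t^2 + 30·t + 2. Usando a(t) = 60·t^2 + 30·t + 2 y sustituyendo t = 3, encontramos a = 632.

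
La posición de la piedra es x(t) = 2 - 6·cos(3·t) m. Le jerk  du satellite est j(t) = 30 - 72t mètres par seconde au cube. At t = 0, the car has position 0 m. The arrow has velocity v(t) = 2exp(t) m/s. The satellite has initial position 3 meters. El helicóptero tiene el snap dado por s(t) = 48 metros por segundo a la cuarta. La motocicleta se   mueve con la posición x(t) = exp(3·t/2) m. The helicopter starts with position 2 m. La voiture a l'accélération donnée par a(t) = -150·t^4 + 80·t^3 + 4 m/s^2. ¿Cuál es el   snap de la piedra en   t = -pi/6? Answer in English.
Starting from position x(t) = 2 - 6·cos(3·t), we take 4 derivatives. The derivative of position gives velocity: v(t) = 18·sin(3·t). Taking d/dt of v(t), we find a(t) = 54·cos(3·t). Taking d/dt of a(t), we find j(t) = -162·sin(3·t). The derivative of jerk gives snap: s(t) = -486·cos(3·t). We have snap s(t) = -486·cos(3·t). Substituting t = -pi/6: s(-pi/6) = 0.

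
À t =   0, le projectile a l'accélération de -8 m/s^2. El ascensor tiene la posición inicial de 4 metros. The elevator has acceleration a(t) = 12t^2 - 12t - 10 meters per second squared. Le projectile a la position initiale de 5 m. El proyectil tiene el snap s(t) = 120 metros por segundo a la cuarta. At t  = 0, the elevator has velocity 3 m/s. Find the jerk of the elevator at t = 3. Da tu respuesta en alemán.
Ausgehend von der Beschleunigung a(t) = 12·t^2 - 12·t - 10, nehmen wir 1 Ableitung. Die Ableitung von der Beschleunigung ergibt den Ruck: j(t) = 24·t - 12. Wir haben den Ruck j(t) = 24·t - 12. Durch Einsetzen von t = 3: j(3) = 60.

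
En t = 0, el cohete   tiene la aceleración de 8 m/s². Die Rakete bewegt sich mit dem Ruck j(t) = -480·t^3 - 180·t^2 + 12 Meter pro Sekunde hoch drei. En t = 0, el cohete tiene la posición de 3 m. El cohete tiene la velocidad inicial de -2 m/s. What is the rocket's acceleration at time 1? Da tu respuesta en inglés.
To solve this, we need to take 1 antiderivative of our jerk equation j(t) = -480·t^3 - 180·t^2 + 12. The antiderivative of jerk is acceleration. Using a(0) = 8, we get a(t) = -120·t^4 - 60·t^3 + 12·t + 8. Using a(t) = -120·t^4 - 60·t^3 + 12·t + 8 and substituting t = 1, we find a = -160.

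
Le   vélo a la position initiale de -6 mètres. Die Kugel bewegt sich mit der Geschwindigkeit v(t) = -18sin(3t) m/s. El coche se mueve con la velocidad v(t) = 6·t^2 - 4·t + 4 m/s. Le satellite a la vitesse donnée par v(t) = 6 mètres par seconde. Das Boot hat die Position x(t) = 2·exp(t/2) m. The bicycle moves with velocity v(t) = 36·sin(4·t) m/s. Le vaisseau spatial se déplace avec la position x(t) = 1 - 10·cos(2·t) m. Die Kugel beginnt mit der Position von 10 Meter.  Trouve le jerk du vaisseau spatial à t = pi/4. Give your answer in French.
En partant de la position x(t) = 1 - 10·cos(2·t), nous prenons 3 dérivées. En dérivant la position, nous obtenons la vitesse: v(t) = 20·sin(2·t). La dérivée de la vitesse donne l'accélération: a(t) = 40·cos(2·t). La dérivée de l'accélération donne le jerk: j(t) = -80·sin(2·t). Nous avons le jerk j(t) = -80·sin(2·t). En substituant t = pi/4: j(pi/4) = -80.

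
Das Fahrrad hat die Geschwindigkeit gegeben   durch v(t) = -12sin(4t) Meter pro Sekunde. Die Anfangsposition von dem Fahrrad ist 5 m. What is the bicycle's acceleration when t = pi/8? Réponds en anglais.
To solve this, we need to take 1 derivative of our velocity equation v(t) = -12·sin(4·t). Differentiating velocity, we get acceleration: a(t) = -48·cos(4·t). Using a(t) = -48·cos(4·t) and substituting t = pi/8, we find a = 0.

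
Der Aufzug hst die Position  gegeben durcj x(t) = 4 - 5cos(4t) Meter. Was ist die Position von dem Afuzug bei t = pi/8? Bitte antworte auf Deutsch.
Wir haben die Position x(t) = 4 - 5·cos(4·t). Durch Einsetzen von t = pi/8: x(pi/8) = 4.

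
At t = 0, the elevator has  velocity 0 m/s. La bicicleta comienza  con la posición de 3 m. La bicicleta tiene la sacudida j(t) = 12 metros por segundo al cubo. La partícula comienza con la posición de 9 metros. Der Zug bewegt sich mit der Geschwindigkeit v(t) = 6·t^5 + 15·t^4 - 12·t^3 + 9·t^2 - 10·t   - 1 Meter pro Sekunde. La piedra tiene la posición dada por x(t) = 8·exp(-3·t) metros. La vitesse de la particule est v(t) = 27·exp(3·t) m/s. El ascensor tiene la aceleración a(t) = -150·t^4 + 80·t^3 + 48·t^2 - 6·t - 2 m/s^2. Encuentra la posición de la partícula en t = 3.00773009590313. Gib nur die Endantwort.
La respuesta es 74638.7333344480.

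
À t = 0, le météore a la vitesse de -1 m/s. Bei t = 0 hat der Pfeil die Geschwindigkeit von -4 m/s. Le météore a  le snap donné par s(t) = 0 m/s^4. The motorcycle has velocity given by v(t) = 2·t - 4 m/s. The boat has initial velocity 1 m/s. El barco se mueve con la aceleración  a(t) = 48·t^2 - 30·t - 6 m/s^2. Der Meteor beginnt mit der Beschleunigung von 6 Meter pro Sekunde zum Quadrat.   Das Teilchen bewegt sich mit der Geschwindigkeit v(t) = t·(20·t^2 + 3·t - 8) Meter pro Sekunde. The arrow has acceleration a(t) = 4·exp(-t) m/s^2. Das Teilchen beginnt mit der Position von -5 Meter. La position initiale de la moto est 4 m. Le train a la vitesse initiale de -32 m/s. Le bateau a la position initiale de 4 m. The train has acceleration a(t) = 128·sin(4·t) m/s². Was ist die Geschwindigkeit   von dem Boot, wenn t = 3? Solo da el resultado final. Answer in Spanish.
v(3) = 280.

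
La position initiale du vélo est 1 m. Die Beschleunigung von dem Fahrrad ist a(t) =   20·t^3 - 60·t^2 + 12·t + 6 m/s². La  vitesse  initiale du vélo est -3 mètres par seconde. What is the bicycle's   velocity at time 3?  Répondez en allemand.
Wir müssen die Stammfunktion unserer Gleichung für die Beschleunigung a(t) = 20·t^3 - 60·t^2 + 12·t + 6 1-mal finden. Das Integral von der Beschleunigung, mit v(0) = -3, ergibt die Geschwindigkeit: v(t) = 5·t^4 - 20·t^3 + 6·t^2 + 6·t - 3. Mit v(t) = 5·t^4 - 20·t^3 + 6·t^2 + 6·t - 3 und Einsetzen von t = 3, finden wir v = -66.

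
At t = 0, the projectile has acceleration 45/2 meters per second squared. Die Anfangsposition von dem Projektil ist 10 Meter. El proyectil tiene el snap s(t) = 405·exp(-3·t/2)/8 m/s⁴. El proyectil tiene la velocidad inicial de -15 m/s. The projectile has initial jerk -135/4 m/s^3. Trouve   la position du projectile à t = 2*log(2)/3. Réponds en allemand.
Um dies zu lösen, müssen wir 4 Integrale unserer Gleichung für den Snap s(t) = 405·exp(-3·t/2)/8 finden. Die Stammfunktion von dem Snap, mit j(0) = -135/4, ergibt den Ruck: j(t) = -135·exp(-3·t/2)/4. Das Integral von dem Ruck ist die Beschleunigung. Mit a(0) = 45/2 erhalten wir a(t) = 45·exp(-3·t/2)/2. Die Stammfunktion von der Beschleunigung ist die Geschwindigkeit. Mit v(0) = -15 erhalten wir v(t) = -15·exp(-3·t/2). Das Integral von der Geschwindigkeit ist die Position. Mit x(0) = 10 erhalten wir x(t) = 10·exp(-3·t/2). Wir haben die Position x(t) = 10·exp(-3·t/2). Durch Einsetzen von t = 2*log(2)/3: x(2*log(2)/3) = 5.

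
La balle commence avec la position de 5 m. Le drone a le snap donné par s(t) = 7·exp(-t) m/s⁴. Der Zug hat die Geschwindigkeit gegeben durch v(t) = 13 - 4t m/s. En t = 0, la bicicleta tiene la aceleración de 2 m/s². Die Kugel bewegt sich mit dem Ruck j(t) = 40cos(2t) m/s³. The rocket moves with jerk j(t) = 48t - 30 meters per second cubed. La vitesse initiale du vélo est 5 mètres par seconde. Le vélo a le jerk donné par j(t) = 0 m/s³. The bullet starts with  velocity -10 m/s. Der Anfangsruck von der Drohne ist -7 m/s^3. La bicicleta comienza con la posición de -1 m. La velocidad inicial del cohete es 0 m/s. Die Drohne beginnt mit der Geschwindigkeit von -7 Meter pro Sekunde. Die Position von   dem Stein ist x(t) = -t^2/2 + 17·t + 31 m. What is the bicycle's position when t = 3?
To find the answer, we compute 3 integrals of j(t) = 0. The antiderivative of jerk, with a(0) = 2, gives acceleration: a(t) = 2. Taking ∫a(t)dt and applying v(0) = 5, we find v(t) = 2·t + 5. Taking ∫v(t)dt and applying x(0) = -1, we find x(t) = t^2 + 5·t - 1. We have position x(t) = t^2 + 5·t - 1. Substituting t = 3: x(3) = 23.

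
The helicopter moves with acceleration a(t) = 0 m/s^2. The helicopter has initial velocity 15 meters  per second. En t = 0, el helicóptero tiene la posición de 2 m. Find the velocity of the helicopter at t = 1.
Starting from acceleration a(t) = 0, we take 1 antiderivative. Taking ∫a(t)dt and applying v(0) = 15, we find v(t) = 15. Using v(t) = 15 and substituting t = 1, we find v = 15.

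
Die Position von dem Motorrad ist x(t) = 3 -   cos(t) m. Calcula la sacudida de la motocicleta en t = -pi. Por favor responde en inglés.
We must differentiate our position equation x(t) = 3 - cos(t) 3 times. Differentiating position, we get velocity: v(t) = sin(t). Taking d/dt of v(t), we find a(t) = cos(t). The derivative of acceleration gives jerk: j(t) = -sin(t). Using j(t) = -sin(t) and substituting t = -pi, we find j = 0.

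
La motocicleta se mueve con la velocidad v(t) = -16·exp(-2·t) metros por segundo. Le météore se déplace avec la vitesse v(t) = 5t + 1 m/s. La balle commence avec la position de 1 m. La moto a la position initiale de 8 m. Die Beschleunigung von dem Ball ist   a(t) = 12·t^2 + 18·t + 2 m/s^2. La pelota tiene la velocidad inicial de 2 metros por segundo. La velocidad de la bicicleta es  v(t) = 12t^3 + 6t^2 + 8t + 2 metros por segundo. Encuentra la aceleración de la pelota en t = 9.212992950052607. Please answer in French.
Nous avons l'accélération a(t) = 12·t^2 + 18·t + 2. En substituant t = 9.212992950052607: a(9.212992950052607) = 1186.38474227358.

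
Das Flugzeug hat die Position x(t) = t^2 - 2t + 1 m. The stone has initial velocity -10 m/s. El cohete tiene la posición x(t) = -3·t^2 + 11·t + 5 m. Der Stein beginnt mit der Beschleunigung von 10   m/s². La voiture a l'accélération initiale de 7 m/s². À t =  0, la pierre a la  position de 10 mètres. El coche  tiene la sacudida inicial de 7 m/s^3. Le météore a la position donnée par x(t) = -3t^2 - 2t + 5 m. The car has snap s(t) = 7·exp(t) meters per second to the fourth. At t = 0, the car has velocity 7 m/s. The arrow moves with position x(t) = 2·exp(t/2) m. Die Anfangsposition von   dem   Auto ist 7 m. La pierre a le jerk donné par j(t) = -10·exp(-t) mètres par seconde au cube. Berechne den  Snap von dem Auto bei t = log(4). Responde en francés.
De l'équation du snap s(t) = 7·exp(t), nous substituons t = log(4) pour obtenir s = 28.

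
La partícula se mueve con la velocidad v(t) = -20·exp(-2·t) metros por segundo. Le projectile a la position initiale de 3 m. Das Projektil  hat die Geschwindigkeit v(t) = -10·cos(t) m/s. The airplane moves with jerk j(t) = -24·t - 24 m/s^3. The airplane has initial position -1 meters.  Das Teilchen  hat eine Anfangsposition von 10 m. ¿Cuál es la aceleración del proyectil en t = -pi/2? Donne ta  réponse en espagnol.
Debemos derivar nuestra ecuación de la velocidad v(t) = -10·cos(t) 1 vez. Derivando la velocidad, obtenemos la aceleración: a(t) = 10·sin(t). De la ecuación de la aceleración a(t) = 10·sin(t), sustituimos t = -pi/2 para obtener a = -10.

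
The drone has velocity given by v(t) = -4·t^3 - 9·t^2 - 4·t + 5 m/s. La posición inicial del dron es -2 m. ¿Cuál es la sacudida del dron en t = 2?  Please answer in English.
Starting from velocity v(t) = -4·t^3 - 9·t^2 - 4·t + 5, we take 2 derivatives. Taking d/dt of v(t), we find a(t) = -12·t^2 - 18·t - 4. The derivative of acceleration gives jerk: j(t) = -24·t - 18. From the given jerk equation j(t) = -24·t - 18, we substitute t = 2 to get j = -66.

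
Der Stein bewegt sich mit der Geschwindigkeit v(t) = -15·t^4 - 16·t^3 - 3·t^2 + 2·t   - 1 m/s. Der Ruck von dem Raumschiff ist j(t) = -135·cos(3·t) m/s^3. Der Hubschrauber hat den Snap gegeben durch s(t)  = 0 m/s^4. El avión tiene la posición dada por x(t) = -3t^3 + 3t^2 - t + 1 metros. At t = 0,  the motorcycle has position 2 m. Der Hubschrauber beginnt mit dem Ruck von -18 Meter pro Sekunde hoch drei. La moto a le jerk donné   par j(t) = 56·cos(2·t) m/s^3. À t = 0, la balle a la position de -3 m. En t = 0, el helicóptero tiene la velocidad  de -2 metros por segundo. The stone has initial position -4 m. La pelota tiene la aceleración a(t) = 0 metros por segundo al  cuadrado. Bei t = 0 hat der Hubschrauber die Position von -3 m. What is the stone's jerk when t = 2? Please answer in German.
Ausgehend von der Geschwindigkeit v(t) = -15·t^4 - 16·t^3 - 3·t^2 + 2·t - 1, nehmen wir 2 Ableitungen. Durch Ableiten von der Geschwindigkeit erhalten wir die Beschleunigung: a(t) = -60·t^3 - 48·t^2 - 6·t + 2. Die Ableitung von der Beschleunigung ergibt den Ruck: j(t) = -180·t^2 - 96·t - 6. Wir haben den Ruck j(t) = -180·t^2 - 96·t - 6. Durch Einsetzen von t = 2: j(2) = -918.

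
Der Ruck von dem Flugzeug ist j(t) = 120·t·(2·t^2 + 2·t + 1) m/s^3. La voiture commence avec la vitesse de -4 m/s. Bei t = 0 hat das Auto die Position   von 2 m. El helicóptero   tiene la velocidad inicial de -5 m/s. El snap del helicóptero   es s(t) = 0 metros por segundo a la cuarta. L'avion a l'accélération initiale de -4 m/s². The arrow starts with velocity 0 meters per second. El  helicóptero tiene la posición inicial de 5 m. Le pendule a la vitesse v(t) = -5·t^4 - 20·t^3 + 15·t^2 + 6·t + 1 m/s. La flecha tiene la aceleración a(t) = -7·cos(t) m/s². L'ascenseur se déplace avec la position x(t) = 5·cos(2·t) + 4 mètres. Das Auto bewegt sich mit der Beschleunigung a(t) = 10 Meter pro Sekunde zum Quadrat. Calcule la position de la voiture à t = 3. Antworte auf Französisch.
En partant de l'accélération a(t) = 10, nous prenons 2 primitives. L'intégrale de l'accélération, avec v(0) = -4, donne la vitesse: v(t) = 10·t - 4. L'intégrale de la vitesse est la position. En utilisant x(0) = 2, nous obtenons x(t) = 5·t^2 - 4·t + 2. Nous avons la position x(t) = 5·t^2 - 4·t + 2. En substituant t = 3: x(3) = 35.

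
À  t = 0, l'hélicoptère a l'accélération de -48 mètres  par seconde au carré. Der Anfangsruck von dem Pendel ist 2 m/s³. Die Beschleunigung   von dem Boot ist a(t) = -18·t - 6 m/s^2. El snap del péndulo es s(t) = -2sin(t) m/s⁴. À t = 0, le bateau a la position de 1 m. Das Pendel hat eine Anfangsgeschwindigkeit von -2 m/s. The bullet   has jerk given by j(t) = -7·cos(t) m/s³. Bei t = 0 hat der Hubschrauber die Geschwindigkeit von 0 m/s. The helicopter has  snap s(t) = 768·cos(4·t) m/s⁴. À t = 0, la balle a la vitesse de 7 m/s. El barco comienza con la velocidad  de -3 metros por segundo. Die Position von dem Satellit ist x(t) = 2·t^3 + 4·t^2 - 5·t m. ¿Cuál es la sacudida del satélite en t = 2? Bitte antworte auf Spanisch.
Partiendo de la posición x(t) = 2·t^3 + 4·t^2 - 5·t, tomamos 3 derivadas. Tomando d/dt de x(t), encontramos v(t) = 6·t^2 + 8·t - 5. Tomando d/dt de v(t), encontramos a(t) = 12·t + 8. La derivada de la aceleración da la sacudida: j(t) = 12. Usando j(t) = 12 y sustituyendo t = 2, encontramos j = 12.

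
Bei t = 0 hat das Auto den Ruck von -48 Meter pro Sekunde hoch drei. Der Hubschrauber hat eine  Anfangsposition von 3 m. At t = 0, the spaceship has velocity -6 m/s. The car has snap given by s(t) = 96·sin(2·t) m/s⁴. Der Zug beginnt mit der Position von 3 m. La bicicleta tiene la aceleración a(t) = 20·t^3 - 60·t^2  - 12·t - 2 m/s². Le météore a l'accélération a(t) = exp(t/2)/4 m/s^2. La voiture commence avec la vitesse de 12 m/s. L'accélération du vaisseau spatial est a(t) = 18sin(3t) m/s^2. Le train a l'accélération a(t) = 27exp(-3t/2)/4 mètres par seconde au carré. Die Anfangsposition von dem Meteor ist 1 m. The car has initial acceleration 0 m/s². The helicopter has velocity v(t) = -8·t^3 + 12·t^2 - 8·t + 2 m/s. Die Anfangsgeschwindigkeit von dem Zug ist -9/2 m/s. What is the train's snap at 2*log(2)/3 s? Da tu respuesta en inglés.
We must differentiate our acceleration equation a(t) = 27·exp(-3·t/2)/4 2 times. Differentiating acceleration, we get jerk: j(t) = -81·exp(-3·t/2)/8. The derivative of jerk gives snap: s(t) = 243·exp(-3·t/2)/16. We have snap s(t) = 243·exp(-3·t/2)/16. Substituting t = 2*log(2)/3: s(2*log(2)/3) = 243/32.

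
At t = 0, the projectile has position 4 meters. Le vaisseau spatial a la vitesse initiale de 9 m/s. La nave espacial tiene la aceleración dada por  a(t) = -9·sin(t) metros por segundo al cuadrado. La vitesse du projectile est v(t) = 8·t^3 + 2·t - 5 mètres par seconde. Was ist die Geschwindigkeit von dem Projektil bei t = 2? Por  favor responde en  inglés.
From the given velocity equation v(t) = 8·t^3 + 2·t - 5, we substitute t = 2 to get v = 63.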